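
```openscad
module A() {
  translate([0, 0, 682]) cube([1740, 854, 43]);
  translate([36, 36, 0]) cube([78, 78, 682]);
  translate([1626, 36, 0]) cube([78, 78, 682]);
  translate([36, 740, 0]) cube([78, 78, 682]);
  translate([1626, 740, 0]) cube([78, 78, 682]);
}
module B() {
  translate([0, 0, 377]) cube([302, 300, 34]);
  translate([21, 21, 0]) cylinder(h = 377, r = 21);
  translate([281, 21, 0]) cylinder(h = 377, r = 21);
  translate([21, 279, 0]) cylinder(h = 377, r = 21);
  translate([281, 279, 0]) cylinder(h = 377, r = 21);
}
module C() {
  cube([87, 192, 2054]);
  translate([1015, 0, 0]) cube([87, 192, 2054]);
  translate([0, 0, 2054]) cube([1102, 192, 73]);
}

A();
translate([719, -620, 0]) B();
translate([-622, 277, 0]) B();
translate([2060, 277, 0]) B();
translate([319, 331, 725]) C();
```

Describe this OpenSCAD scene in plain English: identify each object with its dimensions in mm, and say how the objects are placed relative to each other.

A is a rectangular dining table. The top is 1740×854×43 mm with its upper surface at z = 725 mm. It stands on four 78×78 mm square legs, each inset 36 mm from the nearest pair of top edges, running from the floor to the underside of the top.

B is a simple wooden stool: a rectangular seat 302 mm (x) by 300 mm (y), 34 mm thick, top face at z = 411 mm, on four round legs, each 42 mm in diameter. The legs rest on z = 0, each leg's axis is inset half a diameter from the nearest pair of seat edges (so the leg's bounding box is flush with the corner).

C is a rectangular door frame: two vertical jambs of 87×192 mm section, 2054 mm tall, with a clear opening 928 mm wide between their inner faces. A header 73 mm tall and 192 mm deep lies on top of the jambs and spans the full outside width.

Three stools sit around the table at the −y, −x, +x sides. The door frame is on top of the table, centred.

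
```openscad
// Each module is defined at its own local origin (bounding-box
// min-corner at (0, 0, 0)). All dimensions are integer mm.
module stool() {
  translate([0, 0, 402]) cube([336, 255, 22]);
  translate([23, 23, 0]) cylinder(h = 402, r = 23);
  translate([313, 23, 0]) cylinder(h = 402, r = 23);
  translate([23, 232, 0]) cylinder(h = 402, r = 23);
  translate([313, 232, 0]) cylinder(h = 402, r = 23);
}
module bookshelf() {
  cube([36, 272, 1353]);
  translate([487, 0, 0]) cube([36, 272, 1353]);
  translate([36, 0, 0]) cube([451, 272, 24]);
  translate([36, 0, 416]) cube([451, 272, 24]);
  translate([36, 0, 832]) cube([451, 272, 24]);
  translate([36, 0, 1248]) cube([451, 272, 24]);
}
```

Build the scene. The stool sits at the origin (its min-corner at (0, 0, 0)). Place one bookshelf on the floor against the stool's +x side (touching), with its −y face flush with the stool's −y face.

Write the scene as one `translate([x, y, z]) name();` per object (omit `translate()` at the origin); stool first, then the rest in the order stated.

stool();
translate([336, 0, 0]) bookshelf();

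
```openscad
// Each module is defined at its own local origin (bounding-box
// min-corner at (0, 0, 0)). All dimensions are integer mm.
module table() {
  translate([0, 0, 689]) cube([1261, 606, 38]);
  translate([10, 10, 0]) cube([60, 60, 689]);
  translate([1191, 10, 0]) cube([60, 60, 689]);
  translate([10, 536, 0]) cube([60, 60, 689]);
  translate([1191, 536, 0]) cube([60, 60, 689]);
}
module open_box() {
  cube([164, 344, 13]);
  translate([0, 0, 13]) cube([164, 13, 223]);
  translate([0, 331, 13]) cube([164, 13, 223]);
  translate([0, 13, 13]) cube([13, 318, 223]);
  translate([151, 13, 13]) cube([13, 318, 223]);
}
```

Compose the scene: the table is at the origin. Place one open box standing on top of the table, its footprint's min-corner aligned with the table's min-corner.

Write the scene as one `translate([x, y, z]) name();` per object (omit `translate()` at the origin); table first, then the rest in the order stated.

table();
translate([0, 0, 727]) open_box();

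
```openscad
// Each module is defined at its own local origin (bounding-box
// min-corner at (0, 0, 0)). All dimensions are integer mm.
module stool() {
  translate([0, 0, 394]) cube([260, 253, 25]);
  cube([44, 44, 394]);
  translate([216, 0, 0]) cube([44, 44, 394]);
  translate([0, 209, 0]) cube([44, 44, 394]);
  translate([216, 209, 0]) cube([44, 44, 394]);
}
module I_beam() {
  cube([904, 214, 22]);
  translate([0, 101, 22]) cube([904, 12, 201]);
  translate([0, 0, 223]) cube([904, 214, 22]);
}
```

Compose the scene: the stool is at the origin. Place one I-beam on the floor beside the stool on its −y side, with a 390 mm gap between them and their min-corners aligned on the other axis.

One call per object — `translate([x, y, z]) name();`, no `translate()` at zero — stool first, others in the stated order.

stool();
translate([0, -604, 0]) I_beam();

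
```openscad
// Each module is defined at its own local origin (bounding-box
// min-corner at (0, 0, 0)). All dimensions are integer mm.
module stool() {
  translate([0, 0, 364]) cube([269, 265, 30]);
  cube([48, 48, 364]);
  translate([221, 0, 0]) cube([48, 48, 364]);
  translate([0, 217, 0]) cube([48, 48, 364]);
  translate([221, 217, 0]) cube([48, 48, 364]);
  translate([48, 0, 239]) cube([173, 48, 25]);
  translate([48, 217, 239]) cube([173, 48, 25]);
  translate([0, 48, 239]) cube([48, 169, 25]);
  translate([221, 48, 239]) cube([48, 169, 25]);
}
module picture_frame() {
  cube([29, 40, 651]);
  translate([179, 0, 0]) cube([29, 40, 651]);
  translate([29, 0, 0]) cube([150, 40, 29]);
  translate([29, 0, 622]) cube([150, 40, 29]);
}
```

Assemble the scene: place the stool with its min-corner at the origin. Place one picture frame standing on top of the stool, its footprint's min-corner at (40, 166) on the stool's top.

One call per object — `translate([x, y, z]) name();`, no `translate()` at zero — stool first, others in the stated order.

stool();
translate([40, 166, 394]) picture_frame();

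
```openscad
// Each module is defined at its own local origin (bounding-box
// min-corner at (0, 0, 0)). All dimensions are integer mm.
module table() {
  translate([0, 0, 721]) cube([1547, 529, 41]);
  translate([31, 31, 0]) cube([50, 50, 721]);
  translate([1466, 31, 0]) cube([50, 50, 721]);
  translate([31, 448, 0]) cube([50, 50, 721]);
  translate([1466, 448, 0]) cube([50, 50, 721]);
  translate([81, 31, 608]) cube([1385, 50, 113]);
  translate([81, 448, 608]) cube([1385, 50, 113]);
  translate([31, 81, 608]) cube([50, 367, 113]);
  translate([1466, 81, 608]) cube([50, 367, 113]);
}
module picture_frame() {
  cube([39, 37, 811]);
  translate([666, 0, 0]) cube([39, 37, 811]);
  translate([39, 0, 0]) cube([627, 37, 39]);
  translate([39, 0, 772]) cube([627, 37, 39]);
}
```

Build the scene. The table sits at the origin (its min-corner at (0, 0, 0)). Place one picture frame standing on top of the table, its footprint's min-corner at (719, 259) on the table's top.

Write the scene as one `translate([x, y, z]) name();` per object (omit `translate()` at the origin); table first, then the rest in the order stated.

table();
translate([719, 259, 762]) picture_frame();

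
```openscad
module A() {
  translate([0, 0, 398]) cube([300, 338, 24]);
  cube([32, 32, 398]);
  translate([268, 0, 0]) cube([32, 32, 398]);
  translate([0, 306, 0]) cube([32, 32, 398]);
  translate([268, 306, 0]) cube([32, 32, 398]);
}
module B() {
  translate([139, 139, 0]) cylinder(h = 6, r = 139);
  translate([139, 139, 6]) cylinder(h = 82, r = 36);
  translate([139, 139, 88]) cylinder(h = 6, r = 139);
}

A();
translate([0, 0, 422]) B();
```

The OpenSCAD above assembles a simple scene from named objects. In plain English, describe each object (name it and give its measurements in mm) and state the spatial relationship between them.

A is a four-legged stool. The seat is 300×338 mm, 24 mm thick, top at z = 422 mm. It stands on four square legs, each 32×32 mm in cross-section, from z = 0 to the seat underside, each flush with a corner of the seat.

B is a spool: two coaxial disc flanges of radius 139 mm and thickness 6 mm, joined by a core cylinder of radius 36 mm and height 82 mm. The lower flange rests on z = 0 and the three cylinders share a vertical axis.

The spool is on top of the stool.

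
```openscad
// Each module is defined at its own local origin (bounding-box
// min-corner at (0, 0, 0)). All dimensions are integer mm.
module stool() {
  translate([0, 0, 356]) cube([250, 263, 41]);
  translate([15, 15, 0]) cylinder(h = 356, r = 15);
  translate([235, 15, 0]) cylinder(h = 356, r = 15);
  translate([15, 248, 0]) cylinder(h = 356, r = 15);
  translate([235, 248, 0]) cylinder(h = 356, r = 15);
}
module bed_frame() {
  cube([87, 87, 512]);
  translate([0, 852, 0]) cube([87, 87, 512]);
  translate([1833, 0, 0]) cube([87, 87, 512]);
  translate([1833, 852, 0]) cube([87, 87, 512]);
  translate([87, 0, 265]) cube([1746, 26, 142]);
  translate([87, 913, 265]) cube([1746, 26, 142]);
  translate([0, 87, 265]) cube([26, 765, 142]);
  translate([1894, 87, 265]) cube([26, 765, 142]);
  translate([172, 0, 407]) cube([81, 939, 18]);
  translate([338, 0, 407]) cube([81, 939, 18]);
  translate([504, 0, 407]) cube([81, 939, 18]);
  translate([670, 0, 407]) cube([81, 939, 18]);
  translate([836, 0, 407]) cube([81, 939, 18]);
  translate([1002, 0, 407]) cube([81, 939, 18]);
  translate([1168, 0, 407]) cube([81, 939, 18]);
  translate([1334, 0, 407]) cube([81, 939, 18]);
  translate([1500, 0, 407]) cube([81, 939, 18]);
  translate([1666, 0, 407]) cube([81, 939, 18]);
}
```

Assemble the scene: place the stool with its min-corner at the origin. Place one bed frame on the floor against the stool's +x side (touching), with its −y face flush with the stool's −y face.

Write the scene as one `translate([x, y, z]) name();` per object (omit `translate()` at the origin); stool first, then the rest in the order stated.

stool();
translate([250, 0, 0]) bed_frame();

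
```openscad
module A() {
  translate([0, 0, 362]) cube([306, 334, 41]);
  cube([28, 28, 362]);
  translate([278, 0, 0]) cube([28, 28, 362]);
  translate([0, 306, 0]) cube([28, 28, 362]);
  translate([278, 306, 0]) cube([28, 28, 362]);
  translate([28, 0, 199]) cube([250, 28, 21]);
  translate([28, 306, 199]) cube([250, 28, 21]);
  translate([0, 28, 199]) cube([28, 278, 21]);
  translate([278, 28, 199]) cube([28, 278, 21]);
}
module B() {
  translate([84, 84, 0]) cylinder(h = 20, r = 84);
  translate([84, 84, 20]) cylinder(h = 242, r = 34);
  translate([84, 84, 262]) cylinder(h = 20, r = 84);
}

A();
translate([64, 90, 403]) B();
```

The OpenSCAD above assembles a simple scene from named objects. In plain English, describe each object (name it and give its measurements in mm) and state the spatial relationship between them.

A is a four-legged stool. The seat is a 306×334×41 mm slab whose top surface is at z = 403 mm; four square legs, each 28×28 mm in cross-section, run from the floor (z = 0) to the underside of the seat, each flush with a corner of the seat. Four stretchers, 28 mm wide and 21 mm tall, connect adjacent legs with their undersides at z = 199 mm, each running between the inner faces of the legs it joins and aligned with the legs' outer faces on the other axis.

B is a spool: two coaxial disc flanges of radius 84 mm and thickness 20 mm, joined by a core cylinder of radius 34 mm and height 242 mm. The lower flange rests on z = 0 and the three cylinders share a vertical axis.

The spool is on top of the stool.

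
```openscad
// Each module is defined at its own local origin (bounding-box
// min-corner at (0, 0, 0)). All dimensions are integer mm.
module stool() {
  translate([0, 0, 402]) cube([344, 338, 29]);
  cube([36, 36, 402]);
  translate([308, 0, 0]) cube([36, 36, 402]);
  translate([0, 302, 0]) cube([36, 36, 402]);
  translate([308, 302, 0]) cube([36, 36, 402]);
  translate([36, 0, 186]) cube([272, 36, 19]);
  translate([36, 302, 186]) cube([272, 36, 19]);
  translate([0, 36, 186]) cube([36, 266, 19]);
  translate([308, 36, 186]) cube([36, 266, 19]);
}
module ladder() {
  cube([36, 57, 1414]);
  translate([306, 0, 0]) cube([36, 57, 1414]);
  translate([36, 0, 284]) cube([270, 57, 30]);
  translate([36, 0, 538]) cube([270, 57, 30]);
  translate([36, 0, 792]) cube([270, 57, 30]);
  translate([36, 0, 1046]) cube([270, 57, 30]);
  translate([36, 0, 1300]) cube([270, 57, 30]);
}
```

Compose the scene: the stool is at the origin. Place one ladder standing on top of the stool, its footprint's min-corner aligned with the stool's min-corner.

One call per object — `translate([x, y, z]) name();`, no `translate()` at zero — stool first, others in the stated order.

stool();
translate([0, 0, 431]) ladder();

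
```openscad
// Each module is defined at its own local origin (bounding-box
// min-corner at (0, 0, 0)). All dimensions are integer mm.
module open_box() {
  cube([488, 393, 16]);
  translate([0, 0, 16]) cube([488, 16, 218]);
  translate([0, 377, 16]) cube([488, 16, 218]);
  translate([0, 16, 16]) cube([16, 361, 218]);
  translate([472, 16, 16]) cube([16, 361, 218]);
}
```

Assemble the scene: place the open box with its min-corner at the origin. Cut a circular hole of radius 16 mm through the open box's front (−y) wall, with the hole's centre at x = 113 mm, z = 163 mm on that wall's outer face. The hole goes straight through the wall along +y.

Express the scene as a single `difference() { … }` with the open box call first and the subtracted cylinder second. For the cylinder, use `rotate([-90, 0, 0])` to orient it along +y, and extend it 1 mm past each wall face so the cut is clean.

difference() {
  open_box();
  translate([113, -1, 163]) rotate([-90, 0, 0]) cylinder(h = 18, r = 16);
}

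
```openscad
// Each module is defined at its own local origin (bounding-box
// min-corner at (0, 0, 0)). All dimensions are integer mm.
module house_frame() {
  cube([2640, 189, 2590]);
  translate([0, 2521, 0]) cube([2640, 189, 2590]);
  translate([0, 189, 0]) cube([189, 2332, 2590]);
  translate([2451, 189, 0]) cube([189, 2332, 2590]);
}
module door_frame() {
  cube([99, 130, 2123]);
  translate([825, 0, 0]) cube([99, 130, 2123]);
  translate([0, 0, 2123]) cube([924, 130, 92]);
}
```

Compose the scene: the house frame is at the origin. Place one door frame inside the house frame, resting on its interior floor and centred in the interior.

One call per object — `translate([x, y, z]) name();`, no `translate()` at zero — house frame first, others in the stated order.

house_frame();
translate([858, 1290, 0]) door_frame();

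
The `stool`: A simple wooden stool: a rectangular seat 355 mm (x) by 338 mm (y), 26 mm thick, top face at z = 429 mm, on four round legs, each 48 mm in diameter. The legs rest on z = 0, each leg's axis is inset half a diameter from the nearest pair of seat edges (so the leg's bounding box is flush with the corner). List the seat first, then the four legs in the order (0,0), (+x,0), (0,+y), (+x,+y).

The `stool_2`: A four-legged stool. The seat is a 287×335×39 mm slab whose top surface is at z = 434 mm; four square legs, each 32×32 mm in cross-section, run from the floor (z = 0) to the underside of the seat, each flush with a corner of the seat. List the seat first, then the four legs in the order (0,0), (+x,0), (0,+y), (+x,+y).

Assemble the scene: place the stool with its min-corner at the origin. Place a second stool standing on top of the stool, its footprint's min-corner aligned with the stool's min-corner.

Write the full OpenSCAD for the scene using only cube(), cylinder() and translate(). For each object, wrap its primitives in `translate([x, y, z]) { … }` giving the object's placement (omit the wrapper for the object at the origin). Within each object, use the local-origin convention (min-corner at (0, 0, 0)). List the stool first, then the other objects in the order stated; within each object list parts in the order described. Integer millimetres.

translate([0, 0, 403]) cube([355, 338, 26]);
translate([24, 24, 0]) cylinder(h = 403, r = 24);
translate([331, 24, 0]) cylinder(h = 403, r = 24);
translate([24, 314, 0]) cylinder(h = 403, r = 24);
translate([331, 314, 0]) cylinder(h = 403, r = 24);
translate([0, 0, 429]) {
  translate([0, 0, 395]) cube([287, 335, 39]);
  cube([32, 32, 395]);
  translate([255, 0, 0]) cube([32, 32, 395]);
  translate([0, 303, 0]) cube([32, 32, 395]);
  translate([255, 303, 0]) cube([32, 32, 395]);
}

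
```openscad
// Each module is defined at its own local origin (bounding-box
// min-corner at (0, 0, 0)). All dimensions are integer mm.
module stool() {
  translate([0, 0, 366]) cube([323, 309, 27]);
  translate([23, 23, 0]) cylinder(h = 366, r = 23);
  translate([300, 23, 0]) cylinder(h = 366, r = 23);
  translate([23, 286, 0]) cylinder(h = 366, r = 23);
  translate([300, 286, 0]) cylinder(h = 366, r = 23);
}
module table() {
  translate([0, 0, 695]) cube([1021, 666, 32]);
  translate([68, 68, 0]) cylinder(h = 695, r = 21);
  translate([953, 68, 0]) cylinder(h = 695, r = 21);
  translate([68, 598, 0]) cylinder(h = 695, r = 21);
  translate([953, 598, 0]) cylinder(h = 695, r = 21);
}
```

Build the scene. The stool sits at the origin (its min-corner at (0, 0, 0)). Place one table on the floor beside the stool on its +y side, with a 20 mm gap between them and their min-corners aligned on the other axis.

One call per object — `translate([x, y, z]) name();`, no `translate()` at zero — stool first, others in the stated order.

stool();
translate([0, 329, 0]) table();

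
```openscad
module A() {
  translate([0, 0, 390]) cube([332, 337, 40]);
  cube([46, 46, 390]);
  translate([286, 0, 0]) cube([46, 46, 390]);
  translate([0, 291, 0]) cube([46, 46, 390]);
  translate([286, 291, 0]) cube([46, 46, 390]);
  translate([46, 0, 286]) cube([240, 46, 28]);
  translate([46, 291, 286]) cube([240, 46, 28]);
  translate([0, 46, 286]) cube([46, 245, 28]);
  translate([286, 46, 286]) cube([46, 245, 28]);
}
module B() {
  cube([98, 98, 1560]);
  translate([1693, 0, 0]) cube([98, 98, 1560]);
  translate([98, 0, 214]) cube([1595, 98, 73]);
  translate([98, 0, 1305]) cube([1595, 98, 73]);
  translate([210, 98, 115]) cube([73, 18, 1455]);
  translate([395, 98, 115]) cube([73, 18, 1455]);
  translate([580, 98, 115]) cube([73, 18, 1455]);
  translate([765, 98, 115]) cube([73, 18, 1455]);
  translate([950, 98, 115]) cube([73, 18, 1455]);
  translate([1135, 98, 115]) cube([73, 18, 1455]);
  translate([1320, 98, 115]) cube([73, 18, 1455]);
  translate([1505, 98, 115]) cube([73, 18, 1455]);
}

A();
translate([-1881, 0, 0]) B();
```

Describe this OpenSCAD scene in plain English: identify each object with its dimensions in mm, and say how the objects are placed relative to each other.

A is a four-legged stool. The seat is a 332×337×40 mm slab whose top surface is at z = 430 mm; four square legs, each 46×46 mm in cross-section, run from the floor (z = 0) to the underside of the seat, each flush with a corner of the seat. Four stretchers, 46 mm wide and 28 mm tall, connect adjacent legs with their undersides at z = 286 mm, each running between the inner faces of the legs it joins and aligned with the legs' outer faces on the other axis.

B is a fence section. Two 98×98 mm posts, 1560 mm tall, stand on the floor with a clear span of 1595 mm between their inner faces. Two horizontal rails of 98×73 mm section span the gap between the posts with their undersides at z = 214 mm and z = 1305 mm, flush with the posts' −y face. 8 pickets, each 73 mm wide, 18 mm thick and 1455 mm tall, are fixed to the +y face of the rails with their bottoms at z = 115 mm, evenly spaced across the span with equal gaps (rounded down to the nearest mm) at the −x end and between each pair — any rounding remainder accumulates at the +x end.

The fence section is on the floor beside the stool on its −x side.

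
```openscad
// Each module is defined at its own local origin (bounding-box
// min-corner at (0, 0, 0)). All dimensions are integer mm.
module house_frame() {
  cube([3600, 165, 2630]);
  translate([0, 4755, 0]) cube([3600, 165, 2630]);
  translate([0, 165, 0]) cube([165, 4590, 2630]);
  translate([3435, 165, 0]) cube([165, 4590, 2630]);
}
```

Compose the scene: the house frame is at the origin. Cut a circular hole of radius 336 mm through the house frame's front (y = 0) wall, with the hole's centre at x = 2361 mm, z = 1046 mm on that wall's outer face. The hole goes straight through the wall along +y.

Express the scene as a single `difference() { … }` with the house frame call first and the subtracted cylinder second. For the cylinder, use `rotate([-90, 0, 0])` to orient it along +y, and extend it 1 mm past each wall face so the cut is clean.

difference() {
  house_frame();
  translate([2361, -1, 1046]) rotate([-90, 0, 0]) cylinder(h = 167, r = 336);
}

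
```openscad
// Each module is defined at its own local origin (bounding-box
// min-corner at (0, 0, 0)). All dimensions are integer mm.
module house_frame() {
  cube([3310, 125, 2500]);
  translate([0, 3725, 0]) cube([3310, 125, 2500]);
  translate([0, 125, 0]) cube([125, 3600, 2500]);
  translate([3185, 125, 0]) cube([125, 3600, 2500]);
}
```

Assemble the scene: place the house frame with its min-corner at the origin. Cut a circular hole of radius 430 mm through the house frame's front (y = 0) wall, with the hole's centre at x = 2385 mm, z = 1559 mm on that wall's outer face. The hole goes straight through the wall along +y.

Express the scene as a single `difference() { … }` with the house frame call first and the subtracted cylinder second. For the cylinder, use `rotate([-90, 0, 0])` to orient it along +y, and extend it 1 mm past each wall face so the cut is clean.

difference() {
  house_frame();
  translate([2385, -1, 1559]) rotate([-90, 0, 0]) cylinder(h = 127, r = 430);
}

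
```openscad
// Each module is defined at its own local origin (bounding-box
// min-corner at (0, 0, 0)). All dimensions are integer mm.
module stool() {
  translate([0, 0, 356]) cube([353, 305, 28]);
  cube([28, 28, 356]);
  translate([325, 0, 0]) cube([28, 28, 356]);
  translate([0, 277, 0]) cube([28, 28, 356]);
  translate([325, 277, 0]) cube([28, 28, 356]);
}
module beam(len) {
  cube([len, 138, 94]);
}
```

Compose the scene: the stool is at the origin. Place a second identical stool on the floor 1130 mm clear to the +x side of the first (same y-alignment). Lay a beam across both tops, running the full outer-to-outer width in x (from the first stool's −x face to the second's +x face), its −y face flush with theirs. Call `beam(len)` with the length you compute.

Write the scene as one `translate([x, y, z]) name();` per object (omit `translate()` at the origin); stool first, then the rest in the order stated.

stool();
translate([1483, 0, 0]) stool();
translate([0, 0, 384]) beam(1836);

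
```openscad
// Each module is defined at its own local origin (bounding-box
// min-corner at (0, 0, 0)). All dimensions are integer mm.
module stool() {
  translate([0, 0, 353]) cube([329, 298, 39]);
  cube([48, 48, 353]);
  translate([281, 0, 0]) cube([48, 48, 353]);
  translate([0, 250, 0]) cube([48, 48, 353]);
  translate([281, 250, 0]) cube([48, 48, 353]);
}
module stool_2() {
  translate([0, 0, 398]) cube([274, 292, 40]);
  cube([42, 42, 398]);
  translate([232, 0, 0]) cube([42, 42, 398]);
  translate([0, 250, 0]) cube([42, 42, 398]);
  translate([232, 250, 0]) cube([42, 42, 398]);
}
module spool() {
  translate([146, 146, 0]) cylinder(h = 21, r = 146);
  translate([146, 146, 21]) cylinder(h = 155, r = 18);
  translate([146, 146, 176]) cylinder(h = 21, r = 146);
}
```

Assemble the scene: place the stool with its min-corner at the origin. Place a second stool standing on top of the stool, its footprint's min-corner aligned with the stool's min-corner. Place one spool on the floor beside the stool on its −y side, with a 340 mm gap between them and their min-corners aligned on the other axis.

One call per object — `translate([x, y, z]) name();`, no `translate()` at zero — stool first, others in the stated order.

stool();
translate([0, 0, 392]) stool_2();
translate([0, -632, 0]) spool();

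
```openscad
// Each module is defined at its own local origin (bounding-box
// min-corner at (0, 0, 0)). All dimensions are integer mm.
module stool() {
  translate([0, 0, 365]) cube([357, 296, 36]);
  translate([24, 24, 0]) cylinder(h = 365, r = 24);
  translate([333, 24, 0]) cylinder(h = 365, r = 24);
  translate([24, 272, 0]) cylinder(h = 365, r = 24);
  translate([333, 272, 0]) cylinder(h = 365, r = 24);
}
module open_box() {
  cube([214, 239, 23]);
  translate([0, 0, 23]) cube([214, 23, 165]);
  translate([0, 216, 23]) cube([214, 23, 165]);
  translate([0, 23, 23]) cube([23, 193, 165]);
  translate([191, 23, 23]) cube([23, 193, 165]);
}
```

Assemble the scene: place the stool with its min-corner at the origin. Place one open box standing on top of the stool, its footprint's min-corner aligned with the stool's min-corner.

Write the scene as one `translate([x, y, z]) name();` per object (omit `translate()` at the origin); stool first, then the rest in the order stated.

stool();
translate([0, 0, 401]) open_box();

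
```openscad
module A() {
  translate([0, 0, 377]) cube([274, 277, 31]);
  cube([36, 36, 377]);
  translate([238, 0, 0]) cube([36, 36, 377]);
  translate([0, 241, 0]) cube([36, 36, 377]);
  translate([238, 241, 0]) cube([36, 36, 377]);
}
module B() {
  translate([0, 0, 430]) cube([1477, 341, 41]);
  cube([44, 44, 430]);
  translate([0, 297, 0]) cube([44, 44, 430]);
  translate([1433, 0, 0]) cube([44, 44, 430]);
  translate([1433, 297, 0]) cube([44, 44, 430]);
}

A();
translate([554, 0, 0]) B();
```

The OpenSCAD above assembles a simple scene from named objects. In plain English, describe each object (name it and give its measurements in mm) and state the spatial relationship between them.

A is a simple wooden stool: a rectangular seat 274 mm (x) by 277 mm (y), 31 mm thick, top face at z = 408 mm, on four square legs, each 36×36 mm in cross-section. The legs rest on z = 0, each flush with a corner of the seat.

B is a long wooden bench with a 1477 mm (x) × 341 mm (y) seat, 41 mm thick, its top surface 471 mm above the floor. Four 44 mm square legs at the seat corners, flush with the edges, run from z = 0 to the seat underside.

The bench is on the floor beside the stool on its +x side.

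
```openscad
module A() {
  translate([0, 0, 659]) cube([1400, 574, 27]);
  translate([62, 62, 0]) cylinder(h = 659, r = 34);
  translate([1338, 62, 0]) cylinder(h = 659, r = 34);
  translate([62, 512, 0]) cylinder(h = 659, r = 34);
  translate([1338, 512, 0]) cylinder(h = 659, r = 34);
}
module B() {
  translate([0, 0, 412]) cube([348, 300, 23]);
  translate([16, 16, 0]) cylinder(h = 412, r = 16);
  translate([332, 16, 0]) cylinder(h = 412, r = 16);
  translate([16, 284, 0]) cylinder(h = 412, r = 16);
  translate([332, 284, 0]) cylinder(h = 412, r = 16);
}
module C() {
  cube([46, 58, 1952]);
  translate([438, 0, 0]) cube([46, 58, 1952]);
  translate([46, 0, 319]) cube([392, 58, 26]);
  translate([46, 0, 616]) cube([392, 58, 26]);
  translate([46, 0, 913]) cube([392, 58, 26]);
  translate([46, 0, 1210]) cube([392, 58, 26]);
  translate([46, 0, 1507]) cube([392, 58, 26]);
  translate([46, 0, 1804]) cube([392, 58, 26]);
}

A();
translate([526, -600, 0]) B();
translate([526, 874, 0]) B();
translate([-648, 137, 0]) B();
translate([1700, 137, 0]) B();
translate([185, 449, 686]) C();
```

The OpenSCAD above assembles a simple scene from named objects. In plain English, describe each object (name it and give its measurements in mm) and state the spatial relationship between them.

A is a table: top 1400 mm (x) × 574 mm (y), 27 mm thick, upper face at z = 686 mm, on four round legs of 68 mm diameter, each leg's bounding box inset 28 mm from the nearest pair of top edges, running from z = 0 to the bottom of the top.

B is a four-legged stool. The seat is a 348×300×23 mm slab whose top surface is at z = 435 mm; four round legs, each 32 mm in diameter, run from the floor (z = 0) to the underside of the seat, each leg's axis is inset half a diameter from the nearest pair of seat edges (so the leg's bounding box is flush with the corner).

C is a straight ladder. Two 46×58 mm vertical rails, 1952 mm tall, stand 484 mm apart (outside-to-outside) with their front faces coplanar on the −y side. 6 rungs, each 58 mm deep and 26 mm tall, span between the inner faces of the rails, front faces flush with the rails. The lowest rung's underside is at z = 319 mm and rungs are spaced 297 mm apart (underside to underside).

Four stools sit around the table at the −y, +y, −x, +x sides. The ladder is on top of the table.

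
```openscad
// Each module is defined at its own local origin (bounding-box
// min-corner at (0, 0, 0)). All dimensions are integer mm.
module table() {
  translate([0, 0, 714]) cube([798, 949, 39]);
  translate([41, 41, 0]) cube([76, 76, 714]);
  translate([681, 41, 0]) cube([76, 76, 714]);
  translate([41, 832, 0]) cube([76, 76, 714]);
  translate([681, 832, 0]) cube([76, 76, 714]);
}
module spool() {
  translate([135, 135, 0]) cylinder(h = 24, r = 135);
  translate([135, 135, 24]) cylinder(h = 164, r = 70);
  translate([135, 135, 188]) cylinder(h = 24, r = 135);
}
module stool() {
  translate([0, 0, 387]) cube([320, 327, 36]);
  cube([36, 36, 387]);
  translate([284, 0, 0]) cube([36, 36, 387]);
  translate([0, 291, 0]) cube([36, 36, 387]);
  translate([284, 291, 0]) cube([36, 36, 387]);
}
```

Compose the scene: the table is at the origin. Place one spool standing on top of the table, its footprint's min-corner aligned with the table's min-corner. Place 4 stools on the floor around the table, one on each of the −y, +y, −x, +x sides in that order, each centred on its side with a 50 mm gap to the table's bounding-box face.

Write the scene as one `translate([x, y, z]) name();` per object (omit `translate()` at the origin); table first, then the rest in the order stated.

table();
translate([0, 0, 753]) spool();
translate([239, -377, 0]) stool();
translate([239, 999, 0]) stool();
translate([-370, 311, 0]) stool();
translate([848, 311, 0]) stool();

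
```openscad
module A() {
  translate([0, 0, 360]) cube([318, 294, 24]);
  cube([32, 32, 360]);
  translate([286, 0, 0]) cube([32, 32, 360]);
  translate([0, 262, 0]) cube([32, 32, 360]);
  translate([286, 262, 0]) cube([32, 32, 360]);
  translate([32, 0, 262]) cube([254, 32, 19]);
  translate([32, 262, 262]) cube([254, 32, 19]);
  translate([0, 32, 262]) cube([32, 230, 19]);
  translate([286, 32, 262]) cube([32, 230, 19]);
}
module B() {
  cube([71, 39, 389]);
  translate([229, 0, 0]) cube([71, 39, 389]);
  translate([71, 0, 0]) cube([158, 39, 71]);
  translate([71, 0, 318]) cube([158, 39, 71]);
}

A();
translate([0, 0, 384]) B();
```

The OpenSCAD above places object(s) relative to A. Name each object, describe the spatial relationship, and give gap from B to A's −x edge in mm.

A is a stool. B is a picture frame. The picture frame is on top of the stool. The gap from the picture frame to the stool's −x edge is 0 mm.

The picture frame's min-x is at 0; the stool's min-x is 0; gap = 0 mm.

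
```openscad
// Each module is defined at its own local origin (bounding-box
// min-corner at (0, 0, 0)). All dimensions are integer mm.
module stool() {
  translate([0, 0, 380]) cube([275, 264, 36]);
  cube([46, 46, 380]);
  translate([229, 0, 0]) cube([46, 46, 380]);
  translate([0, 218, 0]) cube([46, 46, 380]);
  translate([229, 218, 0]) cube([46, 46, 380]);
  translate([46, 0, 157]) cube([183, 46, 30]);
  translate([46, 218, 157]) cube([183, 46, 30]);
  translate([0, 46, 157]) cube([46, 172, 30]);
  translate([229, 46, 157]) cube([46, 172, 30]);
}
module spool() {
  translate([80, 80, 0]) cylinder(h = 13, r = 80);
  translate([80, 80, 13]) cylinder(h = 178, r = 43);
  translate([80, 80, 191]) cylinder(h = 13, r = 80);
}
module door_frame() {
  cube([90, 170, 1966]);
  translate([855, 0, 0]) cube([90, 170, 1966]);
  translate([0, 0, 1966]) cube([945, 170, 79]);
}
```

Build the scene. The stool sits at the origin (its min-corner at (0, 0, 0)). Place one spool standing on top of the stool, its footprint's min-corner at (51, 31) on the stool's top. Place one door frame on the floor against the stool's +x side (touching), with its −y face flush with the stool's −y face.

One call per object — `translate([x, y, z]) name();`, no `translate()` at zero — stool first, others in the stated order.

stool();
translate([51, 31, 416]) spool();
translate([275, 0, 0]) door_frame();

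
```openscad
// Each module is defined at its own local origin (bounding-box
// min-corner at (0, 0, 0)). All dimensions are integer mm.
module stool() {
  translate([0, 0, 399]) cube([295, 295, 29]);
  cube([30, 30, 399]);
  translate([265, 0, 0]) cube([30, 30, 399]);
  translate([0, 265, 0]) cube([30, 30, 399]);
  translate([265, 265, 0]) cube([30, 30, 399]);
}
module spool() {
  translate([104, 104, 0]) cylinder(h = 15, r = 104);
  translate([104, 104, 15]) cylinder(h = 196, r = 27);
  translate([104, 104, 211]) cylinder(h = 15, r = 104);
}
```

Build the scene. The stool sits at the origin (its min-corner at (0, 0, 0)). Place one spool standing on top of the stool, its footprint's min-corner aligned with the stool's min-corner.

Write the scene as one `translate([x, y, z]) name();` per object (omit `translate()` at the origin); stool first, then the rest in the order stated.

stool();
translate([0, 0, 428]) spool();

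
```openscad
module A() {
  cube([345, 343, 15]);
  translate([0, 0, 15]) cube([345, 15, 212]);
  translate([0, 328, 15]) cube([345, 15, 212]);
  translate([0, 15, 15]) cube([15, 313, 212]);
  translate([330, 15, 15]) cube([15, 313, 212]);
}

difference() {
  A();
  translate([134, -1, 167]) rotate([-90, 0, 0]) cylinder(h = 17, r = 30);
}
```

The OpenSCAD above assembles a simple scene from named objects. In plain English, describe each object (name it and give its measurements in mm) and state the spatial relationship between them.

A is an open storage box with external size 345×343×227 mm and wall thickness 15 mm (the base is also 15 mm thick). The base covers the whole footprint; the four walls stand on the base, with the y-facing walls full-width and the x-facing walls fitting between their inner faces.

The open box has a circular hole of radius 30 mm through its front wall, centred at (x = 134, z = 167).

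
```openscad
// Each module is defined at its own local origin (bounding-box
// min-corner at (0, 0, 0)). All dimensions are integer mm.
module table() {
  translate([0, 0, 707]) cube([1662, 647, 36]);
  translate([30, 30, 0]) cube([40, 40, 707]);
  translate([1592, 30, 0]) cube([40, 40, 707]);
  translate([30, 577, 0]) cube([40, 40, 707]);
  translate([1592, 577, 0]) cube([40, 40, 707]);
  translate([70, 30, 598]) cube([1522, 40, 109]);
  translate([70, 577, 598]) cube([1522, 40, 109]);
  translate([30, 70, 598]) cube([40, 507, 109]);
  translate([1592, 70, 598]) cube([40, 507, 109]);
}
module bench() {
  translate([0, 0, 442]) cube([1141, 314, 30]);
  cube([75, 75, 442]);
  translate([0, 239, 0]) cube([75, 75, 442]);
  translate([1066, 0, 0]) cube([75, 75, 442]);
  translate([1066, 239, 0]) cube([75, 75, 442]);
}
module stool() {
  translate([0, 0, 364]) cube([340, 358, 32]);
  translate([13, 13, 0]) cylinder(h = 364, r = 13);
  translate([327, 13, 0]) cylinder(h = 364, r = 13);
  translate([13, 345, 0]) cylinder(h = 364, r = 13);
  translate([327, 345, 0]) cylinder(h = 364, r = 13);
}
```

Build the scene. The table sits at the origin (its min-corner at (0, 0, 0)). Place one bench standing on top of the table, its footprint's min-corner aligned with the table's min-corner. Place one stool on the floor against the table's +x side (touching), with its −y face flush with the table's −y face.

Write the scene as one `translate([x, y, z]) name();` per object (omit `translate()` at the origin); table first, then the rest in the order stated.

table();
translate([0, 0, 743]) bench();
translate([1662, 0, 0]) stool();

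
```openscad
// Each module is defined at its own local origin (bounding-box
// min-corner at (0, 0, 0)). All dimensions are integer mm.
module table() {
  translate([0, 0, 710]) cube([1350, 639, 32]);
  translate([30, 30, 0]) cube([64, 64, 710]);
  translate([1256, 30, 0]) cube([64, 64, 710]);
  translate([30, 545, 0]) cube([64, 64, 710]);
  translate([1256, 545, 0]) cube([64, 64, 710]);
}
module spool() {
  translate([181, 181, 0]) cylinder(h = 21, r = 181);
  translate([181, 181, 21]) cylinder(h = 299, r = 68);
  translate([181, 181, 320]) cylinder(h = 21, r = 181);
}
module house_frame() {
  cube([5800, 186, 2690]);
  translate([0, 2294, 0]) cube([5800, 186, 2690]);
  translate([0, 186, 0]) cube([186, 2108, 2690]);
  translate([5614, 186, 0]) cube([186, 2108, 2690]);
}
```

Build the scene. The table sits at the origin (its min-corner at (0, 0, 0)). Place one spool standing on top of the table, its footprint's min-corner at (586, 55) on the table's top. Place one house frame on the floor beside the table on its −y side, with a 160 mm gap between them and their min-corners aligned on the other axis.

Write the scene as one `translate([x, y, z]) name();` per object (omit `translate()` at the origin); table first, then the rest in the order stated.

table();
translate([586, 55, 742]) spool();
translate([0, -2640, 0]) house_frame();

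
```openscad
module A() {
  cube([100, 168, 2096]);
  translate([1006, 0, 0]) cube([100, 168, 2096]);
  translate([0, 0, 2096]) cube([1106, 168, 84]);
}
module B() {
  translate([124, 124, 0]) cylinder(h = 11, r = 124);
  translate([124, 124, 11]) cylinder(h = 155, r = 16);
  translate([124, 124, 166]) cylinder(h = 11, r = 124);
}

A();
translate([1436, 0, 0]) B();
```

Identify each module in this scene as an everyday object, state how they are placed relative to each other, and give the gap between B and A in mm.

The spool's nearest face is 330 mm from the door frame's +x face.

A is a door frame. B is a spool. The spool is on the floor beside the door frame on its +x side. The gap between the spool and the door frame is 330 mm.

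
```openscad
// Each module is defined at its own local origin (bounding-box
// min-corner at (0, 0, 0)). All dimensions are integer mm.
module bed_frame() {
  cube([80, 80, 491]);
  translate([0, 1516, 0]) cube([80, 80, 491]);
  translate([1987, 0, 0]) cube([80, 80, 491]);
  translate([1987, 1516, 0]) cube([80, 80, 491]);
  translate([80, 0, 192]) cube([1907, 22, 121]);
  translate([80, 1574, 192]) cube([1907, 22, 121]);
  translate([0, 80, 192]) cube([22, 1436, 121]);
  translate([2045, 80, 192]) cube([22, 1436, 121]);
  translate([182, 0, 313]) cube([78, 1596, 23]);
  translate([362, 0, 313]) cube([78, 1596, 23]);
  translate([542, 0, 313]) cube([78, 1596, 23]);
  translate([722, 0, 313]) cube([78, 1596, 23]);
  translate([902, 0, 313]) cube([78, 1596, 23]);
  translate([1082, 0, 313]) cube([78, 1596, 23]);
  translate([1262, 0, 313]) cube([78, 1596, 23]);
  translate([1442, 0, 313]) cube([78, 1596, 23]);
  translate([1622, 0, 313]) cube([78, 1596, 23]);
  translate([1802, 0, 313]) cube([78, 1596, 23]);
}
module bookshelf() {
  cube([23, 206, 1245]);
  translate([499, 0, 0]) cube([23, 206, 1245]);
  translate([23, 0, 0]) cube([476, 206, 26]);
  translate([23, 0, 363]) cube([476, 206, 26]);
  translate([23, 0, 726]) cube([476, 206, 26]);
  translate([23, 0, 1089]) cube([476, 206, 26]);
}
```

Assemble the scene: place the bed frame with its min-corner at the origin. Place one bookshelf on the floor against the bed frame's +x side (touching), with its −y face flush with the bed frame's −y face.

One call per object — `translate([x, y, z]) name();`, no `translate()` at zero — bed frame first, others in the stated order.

bed_frame();
translate([2067, 0, 0]) bookshelf();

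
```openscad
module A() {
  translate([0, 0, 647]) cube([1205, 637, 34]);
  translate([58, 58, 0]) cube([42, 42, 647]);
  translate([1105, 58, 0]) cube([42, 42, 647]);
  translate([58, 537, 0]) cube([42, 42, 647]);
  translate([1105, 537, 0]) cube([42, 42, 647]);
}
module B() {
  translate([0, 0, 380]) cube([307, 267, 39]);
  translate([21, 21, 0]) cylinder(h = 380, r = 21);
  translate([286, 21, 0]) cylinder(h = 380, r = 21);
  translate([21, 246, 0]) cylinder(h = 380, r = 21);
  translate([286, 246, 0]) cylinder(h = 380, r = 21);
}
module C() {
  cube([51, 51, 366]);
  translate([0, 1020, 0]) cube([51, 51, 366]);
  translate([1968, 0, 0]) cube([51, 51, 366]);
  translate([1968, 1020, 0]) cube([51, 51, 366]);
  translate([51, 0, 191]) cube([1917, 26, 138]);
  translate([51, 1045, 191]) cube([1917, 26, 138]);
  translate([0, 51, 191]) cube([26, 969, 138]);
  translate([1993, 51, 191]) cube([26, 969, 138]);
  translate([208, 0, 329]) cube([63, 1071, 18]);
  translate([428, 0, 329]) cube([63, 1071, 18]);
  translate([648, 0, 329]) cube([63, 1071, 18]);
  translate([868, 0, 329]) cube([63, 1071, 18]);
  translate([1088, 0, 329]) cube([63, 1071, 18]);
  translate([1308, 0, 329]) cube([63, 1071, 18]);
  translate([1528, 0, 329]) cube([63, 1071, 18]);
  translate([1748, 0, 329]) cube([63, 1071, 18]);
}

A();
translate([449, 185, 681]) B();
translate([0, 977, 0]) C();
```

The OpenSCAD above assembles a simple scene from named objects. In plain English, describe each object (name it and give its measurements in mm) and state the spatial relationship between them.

A is a table with a 1205×637 mm rectangular top, 34 mm thick, top surface at z = 681 mm, supported by four 42×42 mm square legs, each inset 58 mm from the nearest pair of top edges, running from the floor.

B is a four-legged stool. The seat is 307×267 mm, 39 mm thick, top at z = 419 mm. It stands on four round legs, each 42 mm in diameter, from z = 0 to the seat underside, each leg's axis is inset half a diameter from the nearest pair of seat edges (so the leg's bounding box is flush with the corner).

C is a bed frame 2019 mm long (x) by 1071 mm wide (y). Four 51×51 mm corner posts, 366 mm tall, at the corners of the footprint. Four rails of 26 mm thickness and 138 mm height run between adjacent posts with their undersides at z = 191 mm, their outer faces flush with the outside of the frame (the two x-running rails run between the posts' inner faces; the two y-running rails run between the posts' inner faces). 8 slats, each 63 mm wide (x) and 18 mm thick, lie across the top of the two x-running rails, running the full 1071 mm width of the frame in y; the slats are evenly spaced along x between the inner faces of the end posts with equal gaps (rounded down to the nearest mm) at the −x end and between each pair — any rounding remainder accumulates at the +x end.

The stool is on top of the table, centred. The bed frame is on the floor beside the table on its +y side.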